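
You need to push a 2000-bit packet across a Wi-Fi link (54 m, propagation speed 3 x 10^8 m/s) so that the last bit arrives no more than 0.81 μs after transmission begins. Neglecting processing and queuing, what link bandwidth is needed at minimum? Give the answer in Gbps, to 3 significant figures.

3.17 Gbps

Propagation delay = 54 / 300000000 = 0.18 μs.
Transmission budget = 0.81 − 0.18 = 0.63 μs.
R ≥ L / t_tx = 2000 bits / 6.3e-07 s = 3.17 Gbps.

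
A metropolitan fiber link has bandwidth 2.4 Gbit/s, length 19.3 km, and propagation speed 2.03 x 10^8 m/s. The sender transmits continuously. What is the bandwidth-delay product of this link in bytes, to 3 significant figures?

Propagation delay = 19300 / 2.03e+08 = 9.50739e-05 s.
BDP = R × t_prop = 2400000000 × 9.50739e-05 = 228177 bits.
In bytes: 228177/8 = 28500 bytes.

28500 bytes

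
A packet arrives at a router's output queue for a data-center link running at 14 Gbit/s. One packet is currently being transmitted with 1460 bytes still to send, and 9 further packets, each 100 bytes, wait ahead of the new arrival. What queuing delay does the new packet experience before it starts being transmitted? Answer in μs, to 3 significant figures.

Each queued packet: L/R = 800/14000000000 = 0.0571429 μs.
9 queued → 0.514286 μs.
Plus remaining 11680 bits of current packet: 0.834286 μs.
Queuing delay = 1.35 μs.

1.35 μs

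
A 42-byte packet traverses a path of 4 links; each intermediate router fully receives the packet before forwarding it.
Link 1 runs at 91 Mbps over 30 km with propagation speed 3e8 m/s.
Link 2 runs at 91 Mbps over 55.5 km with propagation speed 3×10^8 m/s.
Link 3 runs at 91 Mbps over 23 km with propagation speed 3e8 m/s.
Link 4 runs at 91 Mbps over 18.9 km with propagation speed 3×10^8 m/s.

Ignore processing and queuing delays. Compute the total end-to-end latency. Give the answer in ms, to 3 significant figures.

L = 42 × 8 = 336 bits.
Transmission delay per hop = L/R = 336/91000000 = 0.00369231 ms; 4 hops → 0.0147692 ms.
Propagation delays (d/s per hop): 0.1, 0.185, 0.0766667, 0.063 ms; sum = 0.424667 ms.
End-to-end = 0.439 ms.

0.439 ms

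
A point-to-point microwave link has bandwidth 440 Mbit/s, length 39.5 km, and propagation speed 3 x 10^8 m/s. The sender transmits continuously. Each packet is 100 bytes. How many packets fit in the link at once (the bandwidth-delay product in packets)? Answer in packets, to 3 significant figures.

72.4 packets

Propagation delay = 39500 / 300000000 = 0.000131667 s.
BDP = R × t_prop = 440000000 × 0.000131667 = 57933.3 bits.
In packets of 800 bits: 72.4 packets.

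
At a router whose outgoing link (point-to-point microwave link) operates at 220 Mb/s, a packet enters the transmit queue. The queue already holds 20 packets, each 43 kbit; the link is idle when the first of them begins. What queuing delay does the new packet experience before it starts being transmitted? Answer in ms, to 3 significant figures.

Each queued packet: L/R = 43000/220000000 = 0.195455 ms.
20 queued → 3.90909 ms.
Queuing delay = 3.91 ms.

3.91 ms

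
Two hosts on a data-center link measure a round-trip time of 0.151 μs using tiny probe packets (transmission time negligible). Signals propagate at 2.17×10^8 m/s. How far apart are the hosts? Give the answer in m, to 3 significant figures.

One-way propagation = RTT/2 = 0.0755 μs.
d = s × t = 217000000 × 7.55e-08 = 16.4 m.

16.4 m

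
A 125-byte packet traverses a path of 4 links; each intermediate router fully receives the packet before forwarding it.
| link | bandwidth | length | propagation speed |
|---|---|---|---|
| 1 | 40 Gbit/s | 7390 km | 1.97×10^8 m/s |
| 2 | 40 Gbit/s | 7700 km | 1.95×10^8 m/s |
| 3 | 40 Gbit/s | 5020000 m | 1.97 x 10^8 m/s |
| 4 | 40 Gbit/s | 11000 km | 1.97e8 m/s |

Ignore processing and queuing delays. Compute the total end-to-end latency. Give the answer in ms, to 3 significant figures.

L = 125 × 8 = 1000 bits.
Transmission delay per hop = L/R = 1000/40000000000 = 2.5e-05 ms; 4 hops → 0.0001 ms.
Propagation delays (d/s per hop): 37.5127, 39.4872, 25.4822, 55.8376 ms; sum = 158.32 ms.
End-to-end = 158 ms.

158 ms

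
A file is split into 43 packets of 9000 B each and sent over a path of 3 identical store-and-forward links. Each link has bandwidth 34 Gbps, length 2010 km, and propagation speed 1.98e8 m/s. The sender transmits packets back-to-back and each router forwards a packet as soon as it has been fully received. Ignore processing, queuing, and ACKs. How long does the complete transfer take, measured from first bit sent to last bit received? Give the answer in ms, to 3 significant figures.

Per-hop transmission t_tx = L/R = 72000/34000000000 = 0.00211765 ms.
Per-hop propagation t_prop = 2010000/198000000 = 10.1515 ms.
Pipeline fill: first packet needs 3·t_tx to clear all hops; remaining 42 packets each add one t_tx.
Total = (3+43-1)·t_tx + 3·t_prop = 45·0.00211765 + 3·10.1515 = 30.5 ms.

30.5 ms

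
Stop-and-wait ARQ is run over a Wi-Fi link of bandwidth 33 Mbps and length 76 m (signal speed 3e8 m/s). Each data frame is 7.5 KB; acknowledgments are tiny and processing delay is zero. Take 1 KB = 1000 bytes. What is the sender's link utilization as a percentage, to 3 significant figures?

t_tx = L/R = 60000/33000000 = 0.00181818 s.
t_prop = 76/300000000 = 2.53333e-07 s; RTT = 5.06667e-07 s.
Cycle = t_tx + RTT = 0.00181869 s.
Utilization = t_tx / cycle = 0.00181818/0.00181869 = 100 %.

100 %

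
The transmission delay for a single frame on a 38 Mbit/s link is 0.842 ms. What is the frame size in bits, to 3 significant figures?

32000 bits

L = R × t_tx = 38000000 b/s × 0.000842 s = 31996 bits.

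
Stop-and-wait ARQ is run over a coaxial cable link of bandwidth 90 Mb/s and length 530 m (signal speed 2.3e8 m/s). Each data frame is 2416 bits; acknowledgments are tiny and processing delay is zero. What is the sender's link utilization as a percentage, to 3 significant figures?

85.3 %

t_tx = L/R = 2416/90000000 = 2.68444e-05 s.
t_prop = 530/2.3e+08 = 2.30435e-06 s; RTT = 4.6087e-06 s.
Cycle = t_tx + RTT = 3.14531e-05 s.
Utilization = t_tx / cycle = 2.68444e-05/3.14531e-05 = 85.3 %.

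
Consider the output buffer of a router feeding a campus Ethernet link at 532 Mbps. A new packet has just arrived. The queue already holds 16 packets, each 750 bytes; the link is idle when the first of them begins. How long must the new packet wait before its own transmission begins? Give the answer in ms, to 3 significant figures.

Each queued packet: L/R = 6000/532000000 = 0.0112782 ms.
16 queued → 0.180451 ms.
Queuing delay = 0.180 ms.

0.180 ms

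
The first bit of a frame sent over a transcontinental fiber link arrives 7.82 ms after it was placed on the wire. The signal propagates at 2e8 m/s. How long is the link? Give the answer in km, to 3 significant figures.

d = s × t_prop = 200000000 × 0.00782 = 1560 km.

1560 km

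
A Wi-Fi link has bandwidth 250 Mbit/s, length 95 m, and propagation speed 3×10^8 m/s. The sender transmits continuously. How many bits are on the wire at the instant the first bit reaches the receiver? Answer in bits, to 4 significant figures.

Propagation delay = 95 / 300000000 = 3.16667e-07 s.
BDP = R × t_prop = 250000000 × 3.16667e-07 = 79.1667 bits.

79.17 bits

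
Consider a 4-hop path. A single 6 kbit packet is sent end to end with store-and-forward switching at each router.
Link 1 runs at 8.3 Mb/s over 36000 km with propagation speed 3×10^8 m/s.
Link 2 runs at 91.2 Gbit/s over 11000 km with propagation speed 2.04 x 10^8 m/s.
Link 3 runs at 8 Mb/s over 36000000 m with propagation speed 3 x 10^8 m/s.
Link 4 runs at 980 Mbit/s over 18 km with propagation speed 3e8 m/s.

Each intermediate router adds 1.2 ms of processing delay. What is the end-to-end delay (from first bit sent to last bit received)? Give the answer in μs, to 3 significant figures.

299000 μs

L = 6000 bits.
Transmission delays (L/R per hop): 722.892, 0.0657895, 750, 6.12245 μs; sum = 1479.08 μs.
Propagation delays (d/s per hop): 120000, 53921.6, 120000, 60 μs; sum = 293982 μs.
Processing at 3 router(s): 3 × 1.2 ms = 3600 μs.
End-to-end = 299000 μs.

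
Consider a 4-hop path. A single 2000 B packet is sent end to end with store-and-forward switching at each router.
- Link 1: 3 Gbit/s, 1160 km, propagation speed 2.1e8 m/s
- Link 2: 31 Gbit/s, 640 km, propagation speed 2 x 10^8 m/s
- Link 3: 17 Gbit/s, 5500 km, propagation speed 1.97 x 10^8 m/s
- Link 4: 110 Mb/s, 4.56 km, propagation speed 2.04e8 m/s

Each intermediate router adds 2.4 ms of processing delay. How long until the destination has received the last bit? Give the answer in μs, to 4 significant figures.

44020 μs

L = 2000 × 8 = 16000 bits.
Transmission delays (L/R per hop): 5.33333, 0.516129, 0.941176, 145.455 μs; sum = 152.245 μs.
Propagation delays (d/s per hop): 5523.81, 3200, 27918.8, 22.3529 μs; sum = 36664.9 μs.
Processing at 3 router(s): 3 × 2.4 ms = 7200 μs.
End-to-end = 44020 μs.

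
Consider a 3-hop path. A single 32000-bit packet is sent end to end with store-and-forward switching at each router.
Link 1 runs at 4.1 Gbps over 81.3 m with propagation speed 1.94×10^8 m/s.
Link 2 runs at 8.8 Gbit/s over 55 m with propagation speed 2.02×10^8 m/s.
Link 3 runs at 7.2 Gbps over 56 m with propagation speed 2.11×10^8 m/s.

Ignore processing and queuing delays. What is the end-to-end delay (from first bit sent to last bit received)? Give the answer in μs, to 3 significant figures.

16.8 μs

Transmission delays (L/R per hop): 7.80488, 3.63636, 4.44444 μs; sum = 15.8857 μs.
Propagation delays (d/s per hop): 0.419072, 0.272277, 0.265403 μs; sum = 0.956752 μs.
End-to-end = 16.8 μs.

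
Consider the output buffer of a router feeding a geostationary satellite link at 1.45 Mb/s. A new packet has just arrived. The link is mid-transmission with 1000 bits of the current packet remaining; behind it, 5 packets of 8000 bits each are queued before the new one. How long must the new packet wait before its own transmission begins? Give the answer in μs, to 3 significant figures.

28300 μs

Each queued packet: L/R = 8000/1450000 = 5517.24 μs.
5 queued → 27586.2 μs.
Plus remaining 1000 bits of current packet: 689.655 μs.
Queuing delay = 28300 μs.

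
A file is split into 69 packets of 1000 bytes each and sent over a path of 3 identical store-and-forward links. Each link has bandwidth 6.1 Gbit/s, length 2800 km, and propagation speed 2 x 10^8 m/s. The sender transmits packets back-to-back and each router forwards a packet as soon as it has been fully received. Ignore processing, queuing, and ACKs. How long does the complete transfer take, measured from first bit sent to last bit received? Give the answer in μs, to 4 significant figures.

Per-hop transmission t_tx = L/R = 8000/6100000000 = 1.31148 μs.
Per-hop propagation t_prop = 2800000/200000000 = 14000 μs.
Pipeline fill: first packet needs 3·t_tx to clear all hops; remaining 68 packets each add one t_tx.
Total = (3+69-1)·t_tx + 3·t_prop = 71·1.31148 + 3·14000 = 42090 μs.

42090 μs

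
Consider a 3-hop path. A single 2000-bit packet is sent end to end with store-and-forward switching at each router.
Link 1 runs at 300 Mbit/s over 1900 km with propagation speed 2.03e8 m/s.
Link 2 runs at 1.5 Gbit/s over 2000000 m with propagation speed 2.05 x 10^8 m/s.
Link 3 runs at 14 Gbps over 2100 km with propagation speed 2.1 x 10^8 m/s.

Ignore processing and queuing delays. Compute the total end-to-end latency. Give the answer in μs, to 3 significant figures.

29100 μs

Transmission delays (L/R per hop): 6.66667, 1.33333, 0.142857 μs; sum = 8.14286 μs.
Propagation delays (d/s per hop): 9359.61, 9756.1, 10000 μs; sum = 29115.7 μs.
End-to-end = 29100 μs.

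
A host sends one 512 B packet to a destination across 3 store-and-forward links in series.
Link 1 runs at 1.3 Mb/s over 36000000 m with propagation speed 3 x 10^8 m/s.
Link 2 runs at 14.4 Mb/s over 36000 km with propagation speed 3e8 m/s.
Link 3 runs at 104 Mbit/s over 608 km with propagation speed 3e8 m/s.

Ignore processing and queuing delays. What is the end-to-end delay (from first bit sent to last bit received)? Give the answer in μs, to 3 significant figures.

246000 μs

L = 512 × 8 = 4096 bits.
Transmission delays (L/R per hop): 3150.77, 284.444, 39.3846 μs; sum = 3474.6 μs.
Propagation delays (d/s per hop): 120000, 120000, 2026.67 μs; sum = 242027 μs.
End-to-end = 246000 μs.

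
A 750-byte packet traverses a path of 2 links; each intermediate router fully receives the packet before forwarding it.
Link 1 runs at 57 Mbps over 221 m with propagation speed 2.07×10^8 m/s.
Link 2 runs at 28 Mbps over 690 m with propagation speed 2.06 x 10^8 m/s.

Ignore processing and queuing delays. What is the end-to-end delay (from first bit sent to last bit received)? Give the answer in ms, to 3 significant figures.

0.324 ms

L = 750 × 8 = 6000 bits.
Transmission delays (L/R per hop): 0.105263, 0.214286 ms; sum = 0.319549 ms.
Propagation delays (d/s per hop): 0.00106763, 0.00334951 ms; sum = 0.00441715 ms.
End-to-end = 0.324 ms.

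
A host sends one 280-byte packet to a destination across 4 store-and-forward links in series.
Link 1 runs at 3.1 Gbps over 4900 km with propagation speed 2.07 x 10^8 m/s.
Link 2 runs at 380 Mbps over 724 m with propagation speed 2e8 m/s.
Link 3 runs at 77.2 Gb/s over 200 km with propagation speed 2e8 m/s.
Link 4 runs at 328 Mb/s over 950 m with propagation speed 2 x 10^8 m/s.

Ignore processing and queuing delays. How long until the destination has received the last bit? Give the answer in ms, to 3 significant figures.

24.7 ms

L = 280 × 8 = 2240 bits.
Transmission delays (L/R per hop): 0.000722581, 0.00589474, 2.90155e-05, 0.00682927 ms; sum = 0.0134756 ms.
Propagation delays (d/s per hop): 23.6715, 0.00362, 1, 0.00475 ms; sum = 24.6799 ms.
End-to-end = 24.7 ms.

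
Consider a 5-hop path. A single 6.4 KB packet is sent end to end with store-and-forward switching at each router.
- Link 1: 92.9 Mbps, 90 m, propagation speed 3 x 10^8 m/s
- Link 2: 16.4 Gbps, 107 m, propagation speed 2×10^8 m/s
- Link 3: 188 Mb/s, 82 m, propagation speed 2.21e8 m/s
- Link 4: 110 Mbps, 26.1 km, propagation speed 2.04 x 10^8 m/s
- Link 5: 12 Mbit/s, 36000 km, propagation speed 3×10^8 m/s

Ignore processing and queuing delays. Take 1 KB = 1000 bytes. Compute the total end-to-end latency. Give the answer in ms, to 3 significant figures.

126 ms

L = 51200 bits.
Transmission delays (L/R per hop): 0.55113, 0.00312195, 0.27234, 0.465455, 4.26667 ms; sum = 5.55871 ms.
Propagation delays (d/s per hop): 0.0003, 0.000535, 0.000371041, 0.127941, 120 ms; sum = 120.129 ms.
End-to-end = 126 ms.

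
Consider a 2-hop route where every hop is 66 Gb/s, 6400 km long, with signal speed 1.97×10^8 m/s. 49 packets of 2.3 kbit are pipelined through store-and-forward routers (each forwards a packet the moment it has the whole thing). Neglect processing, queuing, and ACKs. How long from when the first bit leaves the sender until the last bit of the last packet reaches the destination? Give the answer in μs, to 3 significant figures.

Per-hop transmission t_tx = L/R = 2300/66000000000 = 0.0348485 μs.
Per-hop propagation t_prop = 6400000/197000000 = 32487.3 μs.
Pipeline fill: first packet needs 2·t_tx to clear all hops; remaining 48 packets each add one t_tx.
Total = (2+49-1)·t_tx + 2·t_prop = 50·0.0348485 + 2·32487.3 = 65000 μs.

65000 μs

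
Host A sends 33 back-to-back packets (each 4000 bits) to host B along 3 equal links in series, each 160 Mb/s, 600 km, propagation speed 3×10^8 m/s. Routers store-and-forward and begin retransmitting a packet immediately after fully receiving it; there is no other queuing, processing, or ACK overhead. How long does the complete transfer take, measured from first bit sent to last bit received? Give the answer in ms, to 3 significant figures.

Per-hop transmission t_tx = L/R = 4000/160000000 = 0.025 ms.
Per-hop propagation t_prop = 600000/300000000 = 2 ms.
Pipeline fill: first packet needs 3·t_tx to clear all hops; remaining 32 packets each add one t_tx.
Total = (3+33-1)·t_tx + 3·t_prop = 35·0.025 + 3·2 = 6.88 ms.

6.88 ms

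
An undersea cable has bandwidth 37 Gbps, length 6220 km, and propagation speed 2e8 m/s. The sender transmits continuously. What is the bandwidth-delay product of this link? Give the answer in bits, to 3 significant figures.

Propagation delay = 6220000 / 200000000 = 0.0311 s.
BDP = R × t_prop = 37000000000 × 0.0311 = 1150700000 bits.

1150000000 bits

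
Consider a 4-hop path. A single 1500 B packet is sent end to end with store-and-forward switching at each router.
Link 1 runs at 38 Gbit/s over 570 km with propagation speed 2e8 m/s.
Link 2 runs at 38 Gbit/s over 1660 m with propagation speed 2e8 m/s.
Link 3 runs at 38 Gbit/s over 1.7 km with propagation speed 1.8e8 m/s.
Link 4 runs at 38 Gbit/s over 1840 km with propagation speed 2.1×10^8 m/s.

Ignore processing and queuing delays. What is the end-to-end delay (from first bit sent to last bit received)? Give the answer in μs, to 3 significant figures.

L = 1500 × 8 = 12000 bits.
Transmission delay per hop = L/R = 12000/38000000000 = 0.315789 μs; 4 hops → 1.26316 μs.
Propagation delays (d/s per hop): 2850, 8.3, 9.44444, 8761.9 μs; sum = 11629.6 μs.
End-to-end = 11600 μs.

11600 μs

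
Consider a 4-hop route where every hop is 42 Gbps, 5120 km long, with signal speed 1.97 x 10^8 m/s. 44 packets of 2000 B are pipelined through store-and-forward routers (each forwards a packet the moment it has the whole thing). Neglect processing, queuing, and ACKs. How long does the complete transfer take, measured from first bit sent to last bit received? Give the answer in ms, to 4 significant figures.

104.0 ms

Per-hop transmission t_tx = L/R = 16000/42000000000 = 0.000380952 ms.
Per-hop propagation t_prop = 5120000/197000000 = 25.9898 ms.
Pipeline fill: first packet needs 4·t_tx to clear all hops; remaining 43 packets each add one t_tx.
Total = (4+44-1)·t_tx + 4·t_prop = 47·0.000380952 + 4·25.9898 = 104.0 ms.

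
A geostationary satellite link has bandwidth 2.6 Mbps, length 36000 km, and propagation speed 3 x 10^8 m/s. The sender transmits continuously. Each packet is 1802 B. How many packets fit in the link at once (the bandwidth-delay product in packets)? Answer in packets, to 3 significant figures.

21.6 packets

Propagation delay = 36000000 / 300000000 = 0.12 s.
BDP = R × t_prop = 2600000 × 0.12 = 312000 bits.
In packets of 14416 bits: 21.6 packets.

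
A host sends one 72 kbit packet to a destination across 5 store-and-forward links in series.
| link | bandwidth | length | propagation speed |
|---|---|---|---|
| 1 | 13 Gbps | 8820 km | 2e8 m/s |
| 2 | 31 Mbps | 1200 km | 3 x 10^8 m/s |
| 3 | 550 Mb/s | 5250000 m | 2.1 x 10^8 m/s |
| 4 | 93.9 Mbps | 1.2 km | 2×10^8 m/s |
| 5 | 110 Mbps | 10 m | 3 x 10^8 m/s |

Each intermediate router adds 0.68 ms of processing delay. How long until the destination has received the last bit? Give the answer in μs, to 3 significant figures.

L = 72000 bits.
Transmission delays (L/R per hop): 5.53846, 2322.58, 130.909, 766.773, 654.545 μs; sum = 3880.35 μs.
Propagation delays (d/s per hop): 44100, 4000, 25000, 6, 0.0333333 μs; sum = 73106 μs.
Processing at 4 router(s): 4 × 0.68 ms = 2720 μs.
End-to-end = 79700 μs.

79700 μs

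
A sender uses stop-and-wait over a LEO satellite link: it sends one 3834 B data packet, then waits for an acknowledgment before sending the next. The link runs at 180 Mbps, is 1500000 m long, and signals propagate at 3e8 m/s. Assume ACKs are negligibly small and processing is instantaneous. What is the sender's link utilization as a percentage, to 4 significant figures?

t_tx = L/R = 30672/180000000 = 0.0001704 s.
t_prop = 1500000/300000000 = 0.005 s; RTT = 0.01 s.
Cycle = t_tx + RTT = 0.0101704 s.
Utilization = t_tx / cycle = 0.0001704/0.0101704 = 1.675 %.

1.675 %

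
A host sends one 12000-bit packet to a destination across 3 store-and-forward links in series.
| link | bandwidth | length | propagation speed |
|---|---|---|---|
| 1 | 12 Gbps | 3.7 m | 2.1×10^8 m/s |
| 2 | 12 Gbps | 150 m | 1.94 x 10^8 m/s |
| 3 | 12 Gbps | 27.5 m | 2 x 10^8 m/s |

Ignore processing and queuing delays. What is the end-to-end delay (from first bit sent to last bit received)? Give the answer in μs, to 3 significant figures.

Transmission delay per hop = L/R = 12000/12000000000 = 1 μs; 3 hops → 3 μs.
Propagation delays (d/s per hop): 0.017619, 0.773196, 0.1375 μs; sum = 0.928315 μs.
End-to-end = 3.93 μs.

3.93 μs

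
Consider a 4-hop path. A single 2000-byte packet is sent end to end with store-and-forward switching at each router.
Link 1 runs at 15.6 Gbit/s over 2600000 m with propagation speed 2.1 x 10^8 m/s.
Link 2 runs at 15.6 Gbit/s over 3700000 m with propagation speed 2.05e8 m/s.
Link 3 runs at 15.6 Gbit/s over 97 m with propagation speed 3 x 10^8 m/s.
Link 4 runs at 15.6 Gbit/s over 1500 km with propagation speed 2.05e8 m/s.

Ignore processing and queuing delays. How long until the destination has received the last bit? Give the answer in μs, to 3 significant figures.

L = 2000 × 8 = 16000 bits.
Transmission delay per hop = L/R = 16000/15600000000 = 1.02564 μs; 4 hops → 4.10256 μs.
Propagation delays (d/s per hop): 12381, 18048.8, 0.323333, 7317.07 μs; sum = 37747.1 μs.
End-to-end = 37800 μs.

37800 μs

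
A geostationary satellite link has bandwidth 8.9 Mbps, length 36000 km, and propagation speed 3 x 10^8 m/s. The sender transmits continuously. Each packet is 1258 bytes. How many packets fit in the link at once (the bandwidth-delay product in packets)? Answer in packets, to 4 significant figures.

106.1 packets

Propagation delay = 36000000 / 300000000 = 0.12 s.
BDP = R × t_prop = 8900000 × 0.12 = 1068000 bits.
In packets of 10064 bits: 106.1 packets.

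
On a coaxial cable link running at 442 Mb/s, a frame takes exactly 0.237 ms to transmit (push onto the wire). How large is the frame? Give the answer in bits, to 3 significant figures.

105000 bits

L = R × t_tx = 442000000 b/s × 0.000237 s = 104754 bits.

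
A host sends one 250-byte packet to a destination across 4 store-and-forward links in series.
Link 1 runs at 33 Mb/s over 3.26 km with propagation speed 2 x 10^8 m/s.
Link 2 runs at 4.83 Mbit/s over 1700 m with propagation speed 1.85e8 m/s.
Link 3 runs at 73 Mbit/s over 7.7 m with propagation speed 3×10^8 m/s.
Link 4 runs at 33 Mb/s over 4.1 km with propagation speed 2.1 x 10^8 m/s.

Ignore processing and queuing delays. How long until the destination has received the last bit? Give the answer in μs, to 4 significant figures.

L = 250 × 8 = 2000 bits.
Transmission delays (L/R per hop): 60.6061, 414.079, 27.3973, 60.6061 μs; sum = 562.688 μs.
Propagation delays (d/s per hop): 16.3, 9.18919, 0.0256667, 19.5238 μs; sum = 45.0387 μs.
End-to-end = 607.7 μs.

607.7 μs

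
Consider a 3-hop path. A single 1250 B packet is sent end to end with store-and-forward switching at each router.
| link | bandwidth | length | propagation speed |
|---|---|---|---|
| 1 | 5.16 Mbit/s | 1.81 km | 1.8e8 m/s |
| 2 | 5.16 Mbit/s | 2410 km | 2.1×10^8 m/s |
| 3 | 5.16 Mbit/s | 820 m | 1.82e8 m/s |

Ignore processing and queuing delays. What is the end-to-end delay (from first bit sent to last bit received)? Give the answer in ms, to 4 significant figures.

L = 1250 × 8 = 10000 bits.
Transmission delay per hop = L/R = 10000/5160000 = 1.93798 ms; 3 hops → 5.81395 ms.
Propagation delays (d/s per hop): 0.0100556, 11.4762, 0.00450549 ms; sum = 11.4908 ms.
End-to-end = 17.30 ms.

17.30 ms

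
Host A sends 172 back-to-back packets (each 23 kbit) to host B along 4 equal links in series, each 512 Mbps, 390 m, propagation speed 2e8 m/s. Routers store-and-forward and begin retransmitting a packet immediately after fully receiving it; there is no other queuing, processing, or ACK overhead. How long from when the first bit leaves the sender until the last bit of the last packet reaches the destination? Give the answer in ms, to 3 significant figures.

Per-hop transmission t_tx = L/R = 23000/512000000 = 0.0449219 ms.
Per-hop propagation t_prop = 390/200000000 = 0.00195 ms.
Pipeline fill: first packet needs 4·t_tx to clear all hops; remaining 171 packets each add one t_tx.
Total = (4+172-1)·t_tx + 4·t_prop = 175·0.0449219 + 4·0.00195 = 7.87 ms.

7.87 ms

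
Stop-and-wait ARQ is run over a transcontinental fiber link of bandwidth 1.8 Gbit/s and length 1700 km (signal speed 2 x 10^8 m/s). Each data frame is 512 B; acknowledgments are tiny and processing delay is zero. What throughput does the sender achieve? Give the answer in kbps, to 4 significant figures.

240.9 kbps

t_tx = L/R = 4096/1800000000 = 2.27556e-06 s.
t_prop = 1700000/200000000 = 0.0085 s; RTT = 0.017 s.
Cycle = t_tx + RTT = 0.0170023 s.
Throughput = L / cycle = 4096 / 0.0170023 = 240.9 kbps.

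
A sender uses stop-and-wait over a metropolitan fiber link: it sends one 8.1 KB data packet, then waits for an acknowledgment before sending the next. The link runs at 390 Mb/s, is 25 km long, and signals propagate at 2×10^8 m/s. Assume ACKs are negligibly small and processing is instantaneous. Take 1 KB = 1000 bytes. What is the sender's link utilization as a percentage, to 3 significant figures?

t_tx = L/R = 64800/390000000 = 0.000166154 s.
t_prop = 25000/200000000 = 0.000125 s; RTT = 0.00025 s.
Cycle = t_tx + RTT = 0.000416154 s.
Utilization = t_tx / cycle = 0.000166154/0.000416154 = 39.9 %.

39.9 %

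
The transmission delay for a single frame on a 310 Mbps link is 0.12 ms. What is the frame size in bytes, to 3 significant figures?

L = R × t_tx = 310000000 b/s × 0.00012 s = 37200 bits.
In bytes: 37200 / 8 = 4650 bytes.

4650 bytes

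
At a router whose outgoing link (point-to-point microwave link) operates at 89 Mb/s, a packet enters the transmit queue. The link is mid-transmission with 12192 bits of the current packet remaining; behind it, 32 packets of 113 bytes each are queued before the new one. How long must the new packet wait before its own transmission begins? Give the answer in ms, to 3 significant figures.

Each queued packet: L/R = 904/89000000 = 0.0101573 ms.
32 queued → 0.325034 ms.
Plus remaining 12192 bits of current packet: 0.136989 ms.
Queuing delay = 0.462 ms.

0.462 ms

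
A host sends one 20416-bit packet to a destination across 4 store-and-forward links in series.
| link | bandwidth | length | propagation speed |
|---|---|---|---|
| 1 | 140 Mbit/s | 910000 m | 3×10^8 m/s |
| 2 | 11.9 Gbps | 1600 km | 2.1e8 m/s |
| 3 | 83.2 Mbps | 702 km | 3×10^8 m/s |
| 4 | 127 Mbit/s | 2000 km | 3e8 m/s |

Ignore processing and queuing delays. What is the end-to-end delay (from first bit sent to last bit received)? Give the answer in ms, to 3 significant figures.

Transmission delays (L/R per hop): 0.145829, 0.00171563, 0.245385, 0.160756 ms; sum = 0.553685 ms.
Propagation delays (d/s per hop): 3.03333, 7.61905, 2.34, 6.66667 ms; sum = 19.659 ms.
End-to-end = 20.2 ms.

20.2 ms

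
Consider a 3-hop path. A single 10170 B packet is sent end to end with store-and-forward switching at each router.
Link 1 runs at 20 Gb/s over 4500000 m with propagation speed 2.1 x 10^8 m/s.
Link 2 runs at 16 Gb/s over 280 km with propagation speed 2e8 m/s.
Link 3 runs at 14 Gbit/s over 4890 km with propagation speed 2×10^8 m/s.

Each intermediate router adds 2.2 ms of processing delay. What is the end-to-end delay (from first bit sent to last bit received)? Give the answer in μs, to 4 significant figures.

51690 μs

L = 10170 × 8 = 81360 bits.
Transmission delays (L/R per hop): 4.068, 5.085, 5.81143 μs; sum = 14.9644 μs.
Propagation delays (d/s per hop): 21428.6, 1400, 24450 μs; sum = 47278.6 μs.
Processing at 2 router(s): 2 × 2.2 ms = 4400 μs.
End-to-end = 51690 μs.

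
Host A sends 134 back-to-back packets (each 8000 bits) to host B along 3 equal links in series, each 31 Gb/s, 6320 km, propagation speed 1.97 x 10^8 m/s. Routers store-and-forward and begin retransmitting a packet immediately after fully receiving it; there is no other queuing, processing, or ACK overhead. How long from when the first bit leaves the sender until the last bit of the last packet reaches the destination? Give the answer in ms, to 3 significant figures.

96.3 ms

Per-hop transmission t_tx = L/R = 8000/31000000000 = 0.000258065 ms.
Per-hop propagation t_prop = 6320000/197000000 = 32.0812 ms.
Pipeline fill: first packet needs 3·t_tx to clear all hops; remaining 133 packets each add one t_tx.
Total = (3+134-1)·t_tx + 3·t_prop = 136·0.000258065 + 3·32.0812 = 96.3 ms.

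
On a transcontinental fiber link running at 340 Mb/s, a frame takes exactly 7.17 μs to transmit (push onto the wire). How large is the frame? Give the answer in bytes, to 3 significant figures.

305 bytes

L = R × t_tx = 340000000 b/s × 7.17e-06 s = 2437.8 bits.
In bytes: 2437.8 / 8 = 305 bytes.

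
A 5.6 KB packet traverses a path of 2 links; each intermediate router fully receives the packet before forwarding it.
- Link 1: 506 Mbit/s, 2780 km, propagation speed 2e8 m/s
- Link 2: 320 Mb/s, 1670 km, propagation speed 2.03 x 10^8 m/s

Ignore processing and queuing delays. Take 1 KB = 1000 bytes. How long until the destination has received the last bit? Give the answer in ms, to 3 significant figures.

22.4 ms

L = 44800 bits.
Transmission delays (L/R per hop): 0.0885375, 0.14 ms; sum = 0.228538 ms.
Propagation delays (d/s per hop): 13.9, 8.2266 ms; sum = 22.1266 ms.
End-to-end = 22.4 ms.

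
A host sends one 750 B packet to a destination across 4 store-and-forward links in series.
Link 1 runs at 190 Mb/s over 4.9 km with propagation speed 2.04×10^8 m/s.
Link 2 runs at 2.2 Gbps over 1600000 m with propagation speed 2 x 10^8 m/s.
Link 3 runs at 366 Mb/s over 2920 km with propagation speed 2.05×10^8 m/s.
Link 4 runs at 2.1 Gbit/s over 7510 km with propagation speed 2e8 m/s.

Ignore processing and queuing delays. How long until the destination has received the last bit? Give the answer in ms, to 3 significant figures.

L = 750 × 8 = 6000 bits.
Transmission delays (L/R per hop): 0.0315789, 0.00272727, 0.0163934, 0.00285714 ms; sum = 0.0535568 ms.
Propagation delays (d/s per hop): 0.0240196, 8, 14.2439, 37.55 ms; sum = 59.8179 ms.
End-to-end = 59.9 ms.

59.9 ms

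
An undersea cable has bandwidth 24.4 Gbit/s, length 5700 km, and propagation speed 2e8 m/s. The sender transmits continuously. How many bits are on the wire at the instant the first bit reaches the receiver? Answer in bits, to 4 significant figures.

Propagation delay = 5700000 / 200000000 = 0.0285 s.
BDP = R × t_prop = 24400000000 × 0.0285 = 695400000 bits.

695400000 bits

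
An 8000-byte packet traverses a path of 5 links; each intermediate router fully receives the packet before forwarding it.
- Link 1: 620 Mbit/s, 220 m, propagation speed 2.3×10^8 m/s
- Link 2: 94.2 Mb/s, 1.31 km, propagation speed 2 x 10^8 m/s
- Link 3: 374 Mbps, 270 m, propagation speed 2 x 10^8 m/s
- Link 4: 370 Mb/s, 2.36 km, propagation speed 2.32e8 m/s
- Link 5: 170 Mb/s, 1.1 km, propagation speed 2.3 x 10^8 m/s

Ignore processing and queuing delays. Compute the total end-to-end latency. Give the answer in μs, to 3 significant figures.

1530 μs

L = 8000 × 8 = 64000 bits.
Transmission delays (L/R per hop): 103.226, 679.406, 171.123, 172.973, 376.471 μs; sum = 1503.2 μs.
Propagation delays (d/s per hop): 0.956522, 6.55, 1.35, 10.1724, 4.78261 μs; sum = 23.8115 μs.
End-to-end = 1530 μs.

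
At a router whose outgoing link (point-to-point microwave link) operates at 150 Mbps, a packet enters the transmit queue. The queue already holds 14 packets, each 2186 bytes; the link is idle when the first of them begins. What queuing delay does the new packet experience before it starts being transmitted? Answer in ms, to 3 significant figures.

Each queued packet: L/R = 17488/150000000 = 0.116587 ms.
14 queued → 1.63221 ms.
Queuing delay = 1.63 ms.

1.63 ms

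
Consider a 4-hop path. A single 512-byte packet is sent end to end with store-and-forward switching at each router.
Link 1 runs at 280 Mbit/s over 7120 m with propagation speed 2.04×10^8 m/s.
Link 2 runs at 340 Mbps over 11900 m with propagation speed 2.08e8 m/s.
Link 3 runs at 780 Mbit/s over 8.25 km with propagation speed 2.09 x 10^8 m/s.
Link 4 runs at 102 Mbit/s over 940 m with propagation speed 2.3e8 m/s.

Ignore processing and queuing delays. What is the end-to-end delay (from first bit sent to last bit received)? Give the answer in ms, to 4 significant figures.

0.2078 ms

L = 512 × 8 = 4096 bits.
Transmission delays (L/R per hop): 0.0146286, 0.0120471, 0.00525128, 0.0401569 ms; sum = 0.0720838 ms.
Propagation delays (d/s per hop): 0.034902, 0.0572115, 0.0394737, 0.00408696 ms; sum = 0.135674 ms.
End-to-end = 0.2078 ms.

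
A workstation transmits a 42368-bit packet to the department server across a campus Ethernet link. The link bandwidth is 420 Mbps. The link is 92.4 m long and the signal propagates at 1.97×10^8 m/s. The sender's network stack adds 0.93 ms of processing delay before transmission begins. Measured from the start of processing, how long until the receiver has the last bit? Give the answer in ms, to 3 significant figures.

Transmission delay = L/R = 42368 / 420000000 = 0.100876 ms.
Propagation delay = d/s = 92.4 m / 197000000 m/s = 0.000469036 ms.
Plus processing delay 0.93 ms = 0.93 ms.
Total = 1.03 ms.

1.03 ms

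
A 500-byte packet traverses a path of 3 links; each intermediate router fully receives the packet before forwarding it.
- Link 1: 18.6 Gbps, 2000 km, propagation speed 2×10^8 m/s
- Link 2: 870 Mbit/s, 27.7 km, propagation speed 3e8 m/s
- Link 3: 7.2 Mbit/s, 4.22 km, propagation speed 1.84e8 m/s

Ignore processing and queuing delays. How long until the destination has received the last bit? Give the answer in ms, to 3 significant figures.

10.7 ms

L = 500 × 8 = 4000 bits.
Transmission delays (L/R per hop): 0.000215054, 0.0045977, 0.555556 ms; sum = 0.560368 ms.
Propagation delays (d/s per hop): 10, 0.0923333, 0.0229348 ms; sum = 10.1153 ms.
End-to-end = 10.7 ms.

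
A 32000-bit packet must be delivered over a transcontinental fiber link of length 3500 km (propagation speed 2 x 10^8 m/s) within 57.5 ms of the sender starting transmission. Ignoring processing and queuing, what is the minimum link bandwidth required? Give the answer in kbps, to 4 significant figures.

800.0 kbps

Propagation delay = 3500000 / 200000000 = 17.5 ms.
Transmission budget = 57.5 − 17.5 = 40 ms.
R ≥ L / t_tx = 32000 bits / 0.04 s = 800.0 kbps.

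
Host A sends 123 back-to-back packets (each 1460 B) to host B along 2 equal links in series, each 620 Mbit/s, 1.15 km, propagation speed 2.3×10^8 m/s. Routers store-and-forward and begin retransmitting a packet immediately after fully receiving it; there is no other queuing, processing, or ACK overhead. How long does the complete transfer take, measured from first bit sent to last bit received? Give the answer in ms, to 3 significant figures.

Per-hop transmission t_tx = L/R = 11680/620000000 = 0.0188387 ms.
Per-hop propagation t_prop = 1150/2.3e+08 = 0.005 ms.
Pipeline fill: first packet needs 2·t_tx to clear all hops; remaining 122 packets each add one t_tx.
Total = (2+123-1)·t_tx + 2·t_prop = 124·0.0188387 + 2·0.005 = 2.35 ms.

2.35 ms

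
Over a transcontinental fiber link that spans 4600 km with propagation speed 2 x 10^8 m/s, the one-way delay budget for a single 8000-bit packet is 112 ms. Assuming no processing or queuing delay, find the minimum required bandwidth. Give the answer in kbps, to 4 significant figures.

89.89 kbps

Propagation delay = 4600000 / 200000000 = 23 ms.
Transmission budget = 112 − 23 = 89 ms.
R ≥ L / t_tx = 8000 bits / 0.089 s = 89.89 kbps.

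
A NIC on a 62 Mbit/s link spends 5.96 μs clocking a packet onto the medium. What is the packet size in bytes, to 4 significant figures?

46.19 bytes

L = R × t_tx = 62000000 b/s × 5.96e-06 s = 369.52 bits.
In bytes: 369.52 / 8 = 46.19 bytes.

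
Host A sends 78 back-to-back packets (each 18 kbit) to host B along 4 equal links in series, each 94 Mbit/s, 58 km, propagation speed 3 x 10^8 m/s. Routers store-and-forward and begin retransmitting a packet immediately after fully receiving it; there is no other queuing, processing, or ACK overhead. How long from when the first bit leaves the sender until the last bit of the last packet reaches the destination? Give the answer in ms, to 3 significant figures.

16.3 ms

Per-hop transmission t_tx = L/R = 18000/94000000 = 0.191489 ms.
Per-hop propagation t_prop = 58000/300000000 = 0.193333 ms.
Pipeline fill: first packet needs 4·t_tx to clear all hops; remaining 77 packets each add one t_tx.
Total = (4+78-1)·t_tx + 4·t_prop = 81·0.191489 + 4·0.193333 = 16.3 ms.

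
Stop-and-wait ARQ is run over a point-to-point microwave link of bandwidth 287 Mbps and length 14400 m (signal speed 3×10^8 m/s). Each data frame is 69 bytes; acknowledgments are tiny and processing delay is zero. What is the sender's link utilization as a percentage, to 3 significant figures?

t_tx = L/R = 552/287000000 = 1.92334e-06 s.
t_prop = 14400/300000000 = 4.8e-05 s; RTT = 9.6e-05 s.
Cycle = t_tx + RTT = 9.79233e-05 s.
Utilization = t_tx / cycle = 1.92334e-06/9.79233e-05 = 1.96 %.

1.96 %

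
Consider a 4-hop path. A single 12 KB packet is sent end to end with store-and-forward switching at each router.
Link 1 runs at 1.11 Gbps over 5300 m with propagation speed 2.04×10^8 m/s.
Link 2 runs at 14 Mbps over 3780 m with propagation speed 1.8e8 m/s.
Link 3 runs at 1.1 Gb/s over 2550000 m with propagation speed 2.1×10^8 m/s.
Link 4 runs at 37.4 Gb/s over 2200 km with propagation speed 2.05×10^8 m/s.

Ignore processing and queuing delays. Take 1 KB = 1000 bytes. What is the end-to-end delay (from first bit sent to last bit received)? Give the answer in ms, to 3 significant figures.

30.0 ms

L = 96000 bits.
Transmission delays (L/R per hop): 0.0864865, 6.85714, 0.0872727, 0.00256684 ms; sum = 7.03347 ms.
Propagation delays (d/s per hop): 0.0259804, 0.021, 12.1429, 10.7317 ms; sum = 22.9215 ms.
End-to-end = 30.0 ms.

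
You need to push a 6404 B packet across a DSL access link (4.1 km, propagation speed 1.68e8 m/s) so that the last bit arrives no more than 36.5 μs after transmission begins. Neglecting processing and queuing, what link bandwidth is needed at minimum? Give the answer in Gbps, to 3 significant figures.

L = 51232 bits.
Propagation delay = 4100 / 168000000 = 24.4048 μs.
Transmission budget = 36.5 − 24.4048 = 12.0952 μs.
R ≥ L / t_tx = 51232 bits / 1.20952e-05 s = 4.24 Gbps.

4.24 Gbps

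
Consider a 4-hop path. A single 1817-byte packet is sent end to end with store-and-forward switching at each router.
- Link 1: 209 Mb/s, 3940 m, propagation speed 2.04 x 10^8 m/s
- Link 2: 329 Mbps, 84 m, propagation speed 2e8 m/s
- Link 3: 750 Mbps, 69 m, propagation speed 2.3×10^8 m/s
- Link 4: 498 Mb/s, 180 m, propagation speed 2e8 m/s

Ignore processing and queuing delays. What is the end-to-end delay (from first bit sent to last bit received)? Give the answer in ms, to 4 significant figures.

0.1832 ms

L = 1817 × 8 = 14536 bits.
Transmission delays (L/R per hop): 0.0695502, 0.0441824, 0.0193813, 0.0291888 ms; sum = 0.162303 ms.
Propagation delays (d/s per hop): 0.0193137, 0.00042, 0.0003, 0.0009 ms; sum = 0.0209337 ms.
End-to-end = 0.1832 ms.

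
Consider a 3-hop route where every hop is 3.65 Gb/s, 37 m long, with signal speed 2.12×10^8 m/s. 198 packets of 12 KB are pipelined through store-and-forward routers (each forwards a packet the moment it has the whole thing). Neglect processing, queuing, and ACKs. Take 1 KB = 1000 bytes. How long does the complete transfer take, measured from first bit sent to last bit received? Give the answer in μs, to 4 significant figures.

Per-hop transmission t_tx = L/R = 96000/3650000000 = 26.3014 μs.
Per-hop propagation t_prop = 37/212000000 = 0.174528 μs.
Pipeline fill: first packet needs 3·t_tx to clear all hops; remaining 197 packets each add one t_tx.
Total = (3+198-1)·t_tx + 3·t_prop = 200·26.3014 + 3·0.174528 = 5261 μs.

5261 μs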